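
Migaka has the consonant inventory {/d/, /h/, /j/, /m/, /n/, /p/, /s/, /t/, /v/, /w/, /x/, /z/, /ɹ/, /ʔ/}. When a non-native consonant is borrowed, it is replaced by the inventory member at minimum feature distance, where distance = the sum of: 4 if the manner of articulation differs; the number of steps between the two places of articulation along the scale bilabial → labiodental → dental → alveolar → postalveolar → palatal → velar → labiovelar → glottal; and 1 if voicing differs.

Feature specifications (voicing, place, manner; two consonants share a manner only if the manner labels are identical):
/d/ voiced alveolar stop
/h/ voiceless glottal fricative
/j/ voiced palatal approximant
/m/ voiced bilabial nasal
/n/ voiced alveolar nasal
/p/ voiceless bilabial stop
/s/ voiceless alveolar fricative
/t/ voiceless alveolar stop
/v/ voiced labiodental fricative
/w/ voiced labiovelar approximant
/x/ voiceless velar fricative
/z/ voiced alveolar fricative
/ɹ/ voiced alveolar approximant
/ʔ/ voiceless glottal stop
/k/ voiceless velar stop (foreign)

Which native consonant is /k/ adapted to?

ʔ

/ʔ/ is closest: same manner (stop), place distance 2 (velar→glottal), same voicing; total 2. Next closest is /t/ at distance 3.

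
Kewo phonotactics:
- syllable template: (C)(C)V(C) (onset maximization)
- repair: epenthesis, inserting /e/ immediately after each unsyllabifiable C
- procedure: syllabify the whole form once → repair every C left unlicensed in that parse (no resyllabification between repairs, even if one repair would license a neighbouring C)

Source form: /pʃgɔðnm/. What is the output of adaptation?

peʃgɔðneme

Syllabifying with onset maximization leaves /p/, /n/, /m/ stranded (at most one coda consonant is licensed; onsets may contain at most 2 consonants).
Each unlicensed consonant becomes the onset of a new syllable: /p/ → /pe/, /n/ → /ne/, /m/ → /me/.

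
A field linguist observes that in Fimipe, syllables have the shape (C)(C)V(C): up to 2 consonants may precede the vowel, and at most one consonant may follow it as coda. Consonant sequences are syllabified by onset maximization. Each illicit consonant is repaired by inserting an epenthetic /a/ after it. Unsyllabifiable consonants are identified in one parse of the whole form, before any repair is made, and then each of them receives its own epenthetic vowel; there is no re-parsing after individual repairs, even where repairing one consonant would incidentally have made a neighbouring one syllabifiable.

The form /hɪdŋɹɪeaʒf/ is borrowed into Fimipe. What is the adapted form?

Syllabifying with onset maximization leaves /f/ stranded (at most one coda consonant is licensed; onsets may contain at most 2 consonants).
Each unlicensed consonant becomes the onset of a new syllable: /f/ → /fa/.

hɪdŋɹɪeaʒfa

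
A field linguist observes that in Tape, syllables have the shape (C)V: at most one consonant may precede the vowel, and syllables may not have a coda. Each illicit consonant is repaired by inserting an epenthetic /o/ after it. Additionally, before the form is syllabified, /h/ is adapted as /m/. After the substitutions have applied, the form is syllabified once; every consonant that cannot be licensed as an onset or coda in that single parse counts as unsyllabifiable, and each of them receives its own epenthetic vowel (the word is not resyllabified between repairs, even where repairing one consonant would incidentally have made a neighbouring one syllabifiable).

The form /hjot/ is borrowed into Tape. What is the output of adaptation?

mojoto

Substitution: /h/ → /m/, giving /mjot/.
Syllabifying with onset maximization leaves /m/, /t/ stranded (no codas are permitted; onsets are limited to one consonant).
Epenthesis after each stranded consonant: /m/ → /mo/, /t/ → /to/.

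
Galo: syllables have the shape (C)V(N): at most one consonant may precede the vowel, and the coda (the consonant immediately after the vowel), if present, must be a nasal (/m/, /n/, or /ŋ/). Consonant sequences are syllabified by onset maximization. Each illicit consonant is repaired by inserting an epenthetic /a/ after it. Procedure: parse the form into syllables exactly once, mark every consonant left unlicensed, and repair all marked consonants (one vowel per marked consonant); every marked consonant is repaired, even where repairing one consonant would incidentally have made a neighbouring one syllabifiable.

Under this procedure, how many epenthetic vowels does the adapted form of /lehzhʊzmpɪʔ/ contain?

The unsyllabifiable consonants are /h/, /z/, /z/, /m/, /ʔ/; each receives one epenthetic vowel.

5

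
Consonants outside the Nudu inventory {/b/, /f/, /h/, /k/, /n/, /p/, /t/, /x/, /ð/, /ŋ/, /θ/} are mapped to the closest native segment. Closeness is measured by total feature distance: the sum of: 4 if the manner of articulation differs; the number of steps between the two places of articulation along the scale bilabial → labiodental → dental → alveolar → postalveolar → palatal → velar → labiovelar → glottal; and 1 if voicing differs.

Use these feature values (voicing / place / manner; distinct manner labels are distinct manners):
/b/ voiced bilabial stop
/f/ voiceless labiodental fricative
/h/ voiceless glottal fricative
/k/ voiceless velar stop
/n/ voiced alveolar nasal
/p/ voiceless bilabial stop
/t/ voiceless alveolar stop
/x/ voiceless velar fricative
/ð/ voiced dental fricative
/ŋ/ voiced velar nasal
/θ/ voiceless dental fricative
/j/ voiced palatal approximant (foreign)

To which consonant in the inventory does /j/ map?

ŋ

/ŋ/ is closest: manner differs (approximant→nasal, +4), place distance 1 (palatal→velar), same voicing; total 5. Next closest is /k/ at distance 6.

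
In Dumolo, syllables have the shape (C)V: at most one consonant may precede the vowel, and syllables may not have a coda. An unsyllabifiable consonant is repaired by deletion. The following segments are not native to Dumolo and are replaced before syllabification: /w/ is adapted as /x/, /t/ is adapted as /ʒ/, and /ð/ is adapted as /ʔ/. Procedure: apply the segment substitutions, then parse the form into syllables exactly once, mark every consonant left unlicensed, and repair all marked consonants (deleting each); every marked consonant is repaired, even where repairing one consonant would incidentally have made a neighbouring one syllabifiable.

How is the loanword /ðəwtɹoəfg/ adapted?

ʔəɹoə

Substitution: /ð/ → /ʔ/, /w/ → /x/, /t/ → /ʒ/, giving /ʔəxʒɹoəfg/.
Under (C)V, the unsyllabifiable consonants are /x/, /ʒ/, /f/, /g/ (no codas are permitted; onsets are limited to one consonant).
Each unlicensed consonant is deleted: /x/, /ʒ/, /f/, /g/.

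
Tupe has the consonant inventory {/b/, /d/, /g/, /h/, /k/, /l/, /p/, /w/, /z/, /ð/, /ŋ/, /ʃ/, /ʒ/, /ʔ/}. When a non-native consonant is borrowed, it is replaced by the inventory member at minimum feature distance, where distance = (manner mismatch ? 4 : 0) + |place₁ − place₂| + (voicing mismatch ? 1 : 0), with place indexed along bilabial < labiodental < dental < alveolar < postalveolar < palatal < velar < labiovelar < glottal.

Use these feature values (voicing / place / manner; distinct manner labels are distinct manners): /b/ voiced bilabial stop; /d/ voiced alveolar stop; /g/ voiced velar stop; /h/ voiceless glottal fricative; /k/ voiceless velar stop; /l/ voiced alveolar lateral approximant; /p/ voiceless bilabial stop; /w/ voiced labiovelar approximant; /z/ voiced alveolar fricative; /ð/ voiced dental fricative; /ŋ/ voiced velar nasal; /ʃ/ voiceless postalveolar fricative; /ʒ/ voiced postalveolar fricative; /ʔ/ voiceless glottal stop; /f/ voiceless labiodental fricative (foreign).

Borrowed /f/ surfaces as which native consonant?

/ð/ is closest: same manner (fricative), place distance 1 (labiodental→dental), voicing differs (+1); total 2. Next closest is /z/ at distance 3.

ð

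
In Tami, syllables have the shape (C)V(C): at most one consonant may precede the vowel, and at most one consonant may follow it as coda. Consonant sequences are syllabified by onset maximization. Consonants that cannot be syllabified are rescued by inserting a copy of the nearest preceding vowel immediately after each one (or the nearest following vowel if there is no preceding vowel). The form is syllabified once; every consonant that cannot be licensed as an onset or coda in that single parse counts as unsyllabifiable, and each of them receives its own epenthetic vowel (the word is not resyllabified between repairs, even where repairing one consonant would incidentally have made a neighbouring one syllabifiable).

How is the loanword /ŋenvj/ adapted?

ŋenveje

Syllabifying with onset maximization leaves /v/, /j/ stranded (at most one coda consonant is licensed; onsets are limited to one consonant).
Inserting the epenthetic vowel yields /v/ → /ve/, /j/ → /je/.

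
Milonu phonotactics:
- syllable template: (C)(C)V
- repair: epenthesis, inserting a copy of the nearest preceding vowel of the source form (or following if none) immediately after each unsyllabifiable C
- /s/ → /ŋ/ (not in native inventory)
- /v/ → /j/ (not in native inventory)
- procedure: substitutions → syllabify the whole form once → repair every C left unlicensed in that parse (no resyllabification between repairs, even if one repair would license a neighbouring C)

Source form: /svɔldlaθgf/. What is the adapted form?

Substitution: /s/ → /ŋ/, /v/ → /j/, giving /ŋjɔldlaθgf/.
Under (C)(C)V, the unsyllabifiable consonants are /l/, /θ/, /g/, /f/ (no codas are permitted; onsets may contain at most 2 consonants).
Epenthesis after each stranded consonant: /l/ → /lɔ/, /θ/ → /θa/, /g/ → /ga/, /f/ → /fa/.

ŋjɔlɔdlaθagafa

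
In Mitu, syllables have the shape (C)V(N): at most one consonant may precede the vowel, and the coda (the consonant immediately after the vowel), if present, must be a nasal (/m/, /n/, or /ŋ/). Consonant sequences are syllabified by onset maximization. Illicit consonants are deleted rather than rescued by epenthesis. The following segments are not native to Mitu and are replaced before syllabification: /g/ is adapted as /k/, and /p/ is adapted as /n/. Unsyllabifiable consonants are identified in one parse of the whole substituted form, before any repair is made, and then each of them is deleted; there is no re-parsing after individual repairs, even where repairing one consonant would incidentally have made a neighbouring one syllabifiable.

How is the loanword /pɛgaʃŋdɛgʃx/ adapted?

nɛkadɛ

Substitution: /p/ → /n/, /g/ → /k/, giving /nɛkaʃŋdɛkʃx/.
Syllabifying with onset maximization leaves /ʃ/, /ŋ/, /k/, /ʃ/, /x/ stranded (only a nasal (/m/, /n/, or /ŋ/) is licensed in coda position; onsets are limited to one consonant).
Deleting the stranded consonants removes /ʃ/, /ŋ/, /k/, /ʃ/, /x/.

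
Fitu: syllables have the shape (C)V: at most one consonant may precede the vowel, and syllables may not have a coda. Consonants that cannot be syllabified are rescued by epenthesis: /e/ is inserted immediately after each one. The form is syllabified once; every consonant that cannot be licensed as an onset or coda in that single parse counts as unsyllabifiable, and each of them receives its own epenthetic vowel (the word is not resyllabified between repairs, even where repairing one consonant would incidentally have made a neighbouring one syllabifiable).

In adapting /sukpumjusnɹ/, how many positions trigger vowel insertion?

5

The unsyllabifiable consonants are /k/, /m/, /s/, /n/, /ɹ/; each receives one epenthetic vowel.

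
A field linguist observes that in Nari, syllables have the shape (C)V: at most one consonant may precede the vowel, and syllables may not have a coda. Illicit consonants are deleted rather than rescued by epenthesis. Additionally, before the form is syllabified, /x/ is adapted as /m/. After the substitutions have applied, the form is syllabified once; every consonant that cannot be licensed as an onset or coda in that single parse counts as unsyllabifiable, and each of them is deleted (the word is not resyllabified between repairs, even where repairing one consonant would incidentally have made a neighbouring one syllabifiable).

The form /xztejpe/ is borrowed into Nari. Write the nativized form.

tepe

Substitution: /x/ → /m/, giving /mztejpe/.
Syllabifying with onset maximization leaves /m/, /z/, /j/ stranded (no codas are permitted; onsets are limited to one consonant).
Each unlicensed consonant is deleted: /m/, /z/, /j/.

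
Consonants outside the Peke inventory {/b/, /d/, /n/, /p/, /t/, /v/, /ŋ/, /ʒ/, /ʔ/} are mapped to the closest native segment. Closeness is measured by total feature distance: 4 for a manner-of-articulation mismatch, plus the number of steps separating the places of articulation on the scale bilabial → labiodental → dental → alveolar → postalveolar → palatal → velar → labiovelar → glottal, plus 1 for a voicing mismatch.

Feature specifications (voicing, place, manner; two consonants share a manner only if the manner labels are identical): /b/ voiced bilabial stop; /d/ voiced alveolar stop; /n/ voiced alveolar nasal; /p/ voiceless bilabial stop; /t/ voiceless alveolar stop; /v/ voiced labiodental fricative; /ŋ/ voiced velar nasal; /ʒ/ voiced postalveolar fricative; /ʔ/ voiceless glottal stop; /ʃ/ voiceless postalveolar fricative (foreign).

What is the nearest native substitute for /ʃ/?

ʒ

/ʒ/ is closest: same manner (fricative), place distance 0 (postalveolar→postalveolar), voicing differs (+1); total 1. Next closest is /v/ at distance 4.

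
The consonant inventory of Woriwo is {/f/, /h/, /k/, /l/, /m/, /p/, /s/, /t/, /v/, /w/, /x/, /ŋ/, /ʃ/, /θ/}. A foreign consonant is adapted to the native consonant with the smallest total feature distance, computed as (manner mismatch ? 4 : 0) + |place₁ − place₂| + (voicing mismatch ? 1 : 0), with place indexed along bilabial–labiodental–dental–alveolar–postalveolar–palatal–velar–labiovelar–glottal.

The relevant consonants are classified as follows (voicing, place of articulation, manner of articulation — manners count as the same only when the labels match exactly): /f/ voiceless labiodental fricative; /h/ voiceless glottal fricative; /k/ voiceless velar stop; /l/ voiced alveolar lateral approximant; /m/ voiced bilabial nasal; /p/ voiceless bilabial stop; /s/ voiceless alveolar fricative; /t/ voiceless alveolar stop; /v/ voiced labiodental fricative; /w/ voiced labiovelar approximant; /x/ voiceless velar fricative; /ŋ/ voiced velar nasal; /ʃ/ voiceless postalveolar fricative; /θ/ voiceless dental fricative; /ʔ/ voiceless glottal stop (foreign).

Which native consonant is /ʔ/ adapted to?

/k/ is closest: same manner (stop), place distance 2 (glottal→velar), same voicing; total 2. Next closest is /h/ at distance 4.

k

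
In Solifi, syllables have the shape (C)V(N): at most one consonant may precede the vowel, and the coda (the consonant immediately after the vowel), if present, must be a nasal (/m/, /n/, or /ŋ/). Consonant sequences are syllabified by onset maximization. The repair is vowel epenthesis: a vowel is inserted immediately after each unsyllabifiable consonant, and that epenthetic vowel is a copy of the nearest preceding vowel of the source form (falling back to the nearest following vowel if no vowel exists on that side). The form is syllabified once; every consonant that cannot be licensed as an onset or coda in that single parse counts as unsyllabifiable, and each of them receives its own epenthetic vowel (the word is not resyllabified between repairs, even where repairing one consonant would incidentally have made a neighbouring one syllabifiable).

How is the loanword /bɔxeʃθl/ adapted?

The consonants /ʃ/, /θ/, /l/ cannot be parsed into a legal (C)V(N) syllable (only a nasal (/m/, /n/, or /ŋ/) is licensed in coda position; onsets are limited to one consonant).
Epenthesis after each stranded consonant: /ʃ/ → /ʃe/, /θ/ → /θe/, /l/ → /le/.

bɔxeʃeθele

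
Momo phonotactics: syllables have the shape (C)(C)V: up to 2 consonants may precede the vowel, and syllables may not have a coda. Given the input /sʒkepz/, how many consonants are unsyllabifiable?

The consonants /s/, /p/, /z/ cannot be parsed into a legal (C)(C)V syllable (no codas are permitted; onsets may contain at most 2 consonants).

3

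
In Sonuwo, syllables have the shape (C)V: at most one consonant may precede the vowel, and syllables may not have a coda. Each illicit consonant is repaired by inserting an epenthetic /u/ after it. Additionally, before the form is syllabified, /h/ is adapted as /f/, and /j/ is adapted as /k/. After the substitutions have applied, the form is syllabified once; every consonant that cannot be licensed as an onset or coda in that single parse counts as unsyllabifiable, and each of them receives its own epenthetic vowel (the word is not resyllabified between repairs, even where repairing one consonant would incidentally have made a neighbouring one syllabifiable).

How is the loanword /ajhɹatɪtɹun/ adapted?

akufuɹatɪtuɹunu

Substitution: /j/ → /k/, /h/ → /f/, giving /akfɹatɪtɹun/.
Syllabifying with onset maximization leaves /k/, /f/, /t/, /n/ stranded (no codas are permitted; onsets are limited to one consonant).
Each unlicensed consonant becomes the onset of a new syllable: /k/ → /ku/, /f/ → /fu/, /t/ → /tu/, /n/ → /nu/.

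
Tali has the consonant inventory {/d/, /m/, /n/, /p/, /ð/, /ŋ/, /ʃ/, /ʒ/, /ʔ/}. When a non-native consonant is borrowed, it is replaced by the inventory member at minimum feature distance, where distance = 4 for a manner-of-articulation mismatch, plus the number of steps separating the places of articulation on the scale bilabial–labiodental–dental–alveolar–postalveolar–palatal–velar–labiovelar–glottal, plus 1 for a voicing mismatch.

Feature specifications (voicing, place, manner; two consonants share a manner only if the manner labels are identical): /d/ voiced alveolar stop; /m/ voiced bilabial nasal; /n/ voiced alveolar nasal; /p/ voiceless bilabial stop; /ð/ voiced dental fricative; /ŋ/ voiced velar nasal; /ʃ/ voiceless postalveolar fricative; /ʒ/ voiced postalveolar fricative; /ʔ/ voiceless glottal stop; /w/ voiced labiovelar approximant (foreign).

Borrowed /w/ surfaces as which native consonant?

ŋ

/ŋ/ is closest: manner differs (approximant→nasal, +4), place distance 1 (labiovelar→velar), same voicing; total 5. Next closest is /ʔ/ at distance 6.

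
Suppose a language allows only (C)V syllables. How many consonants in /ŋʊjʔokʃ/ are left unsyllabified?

The consonants /j/, /k/, /ʃ/ cannot be parsed into a legal (C)V syllable (no codas are permitted; onsets are limited to one consonant).

3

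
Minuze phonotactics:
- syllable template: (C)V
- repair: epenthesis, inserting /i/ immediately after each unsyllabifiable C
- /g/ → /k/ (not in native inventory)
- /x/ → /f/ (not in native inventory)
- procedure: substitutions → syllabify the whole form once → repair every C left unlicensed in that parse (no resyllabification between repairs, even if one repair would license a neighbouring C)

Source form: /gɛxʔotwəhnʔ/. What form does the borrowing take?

kɛfiʔotiwəhiniʔi

Substitution: /g/ → /k/, /x/ → /f/, giving /kɛfʔotwəhnʔ/.
Syllabifying with onset maximization leaves /f/, /t/, /h/, /n/, /ʔ/ stranded (no codas are permitted; onsets are limited to one consonant).
Epenthesis after each stranded consonant: /f/ → /fi/, /t/ → /ti/, /h/ → /hi/, /n/ → /ni/, /ʔ/ → /ʔi/.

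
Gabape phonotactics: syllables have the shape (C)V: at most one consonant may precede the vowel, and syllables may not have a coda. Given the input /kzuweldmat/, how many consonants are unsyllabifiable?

Syllabifying with onset maximization leaves /k/, /l/, /d/, /t/ stranded (no codas are permitted; onsets are limited to one consonant).

4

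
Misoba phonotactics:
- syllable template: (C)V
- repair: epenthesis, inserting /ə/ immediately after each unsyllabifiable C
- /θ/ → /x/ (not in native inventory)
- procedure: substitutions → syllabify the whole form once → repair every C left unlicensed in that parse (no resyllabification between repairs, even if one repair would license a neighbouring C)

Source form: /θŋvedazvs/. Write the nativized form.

xəŋəvedazəvəsə

Substitution: /θ/ → /x/, giving /xŋvedazvs/.
Syllabifying with onset maximization leaves /x/, /ŋ/, /z/, /v/, /s/ stranded (no codas are permitted; onsets are limited to one consonant).
Each unlicensed consonant becomes the onset of a new syllable: /x/ → /xə/, /ŋ/ → /ŋə/, /z/ → /zə/, /v/ → /və/, /s/ → /sə/.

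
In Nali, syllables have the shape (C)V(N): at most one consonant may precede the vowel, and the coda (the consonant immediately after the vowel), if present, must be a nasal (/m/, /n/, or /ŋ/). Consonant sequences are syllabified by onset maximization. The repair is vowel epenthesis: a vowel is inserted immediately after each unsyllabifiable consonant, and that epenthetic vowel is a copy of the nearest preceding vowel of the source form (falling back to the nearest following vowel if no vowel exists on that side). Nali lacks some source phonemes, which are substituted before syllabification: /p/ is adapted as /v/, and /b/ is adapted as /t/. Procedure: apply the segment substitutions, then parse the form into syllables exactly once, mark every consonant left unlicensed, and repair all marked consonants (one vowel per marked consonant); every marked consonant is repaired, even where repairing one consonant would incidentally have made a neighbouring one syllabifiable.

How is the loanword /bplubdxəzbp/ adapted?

Substitution: /b/ → /t/, /p/ → /v/, giving /tvlutdxəztv/.
Syllabifying with onset maximization leaves /t/, /v/, /t/, /d/, /z/, /t/, /v/ stranded (only a nasal (/m/, /n/, or /ŋ/) is licensed in coda position; onsets are limited to one consonant).
Epenthesis after each stranded consonant: /t/ → /tu/, /v/ → /vu/, /t/ → /tu/, /d/ → /du/, /z/ → /zə/, /t/ → /tə/, /v/ → /və/.

tuvulutuduxəzətəvə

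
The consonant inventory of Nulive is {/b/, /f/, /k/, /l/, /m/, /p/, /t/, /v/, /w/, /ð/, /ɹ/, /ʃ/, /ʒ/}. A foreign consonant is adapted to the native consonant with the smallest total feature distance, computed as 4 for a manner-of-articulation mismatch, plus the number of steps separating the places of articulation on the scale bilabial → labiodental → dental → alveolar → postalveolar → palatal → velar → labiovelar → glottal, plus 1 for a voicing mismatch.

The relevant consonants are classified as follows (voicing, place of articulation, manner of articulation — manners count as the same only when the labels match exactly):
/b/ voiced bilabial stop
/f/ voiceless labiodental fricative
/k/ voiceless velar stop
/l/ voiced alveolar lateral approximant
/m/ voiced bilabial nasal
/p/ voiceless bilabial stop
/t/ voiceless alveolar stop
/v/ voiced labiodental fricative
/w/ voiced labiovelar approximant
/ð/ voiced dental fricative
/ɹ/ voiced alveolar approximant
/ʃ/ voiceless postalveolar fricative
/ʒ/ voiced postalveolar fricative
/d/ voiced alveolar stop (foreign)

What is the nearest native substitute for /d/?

t

/t/ is closest: same manner (stop), place distance 0 (alveolar→alveolar), voicing differs (+1); total 1. Next closest is /b/ at distance 3.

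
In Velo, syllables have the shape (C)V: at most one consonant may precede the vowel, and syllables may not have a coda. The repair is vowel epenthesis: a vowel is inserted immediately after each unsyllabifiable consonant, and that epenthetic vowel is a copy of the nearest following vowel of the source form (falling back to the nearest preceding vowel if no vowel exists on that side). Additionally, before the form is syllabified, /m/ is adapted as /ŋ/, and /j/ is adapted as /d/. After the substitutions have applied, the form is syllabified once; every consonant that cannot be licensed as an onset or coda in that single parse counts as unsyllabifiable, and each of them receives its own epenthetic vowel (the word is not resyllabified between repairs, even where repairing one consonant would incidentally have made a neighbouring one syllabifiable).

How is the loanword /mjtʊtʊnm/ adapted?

ŋʊdʊtʊtʊnʊŋʊ

Substitution: /m/ → /ŋ/, /j/ → /d/, giving /ŋdtʊtʊnŋ/.
Syllabifying with onset maximization leaves /ŋ/, /d/, /n/, /ŋ/ stranded (no codas are permitted; onsets are limited to one consonant).
Each unlicensed consonant becomes the onset of a new syllable: /ŋ/ → /ŋʊ/, /d/ → /dʊ/, /n/ → /nʊ/, /ŋ/ → /ŋʊ/.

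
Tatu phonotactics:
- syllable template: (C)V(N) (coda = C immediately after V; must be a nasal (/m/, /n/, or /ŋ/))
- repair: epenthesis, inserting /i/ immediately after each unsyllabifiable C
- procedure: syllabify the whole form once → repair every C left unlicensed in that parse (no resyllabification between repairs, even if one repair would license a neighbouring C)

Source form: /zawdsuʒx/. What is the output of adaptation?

zawidisuʒixi

Under (C)V(N), the unsyllabifiable consonants are /w/, /d/, /ʒ/, /x/ (only a nasal (/m/, /n/, or /ŋ/) is licensed in coda position; onsets are limited to one consonant).
Inserting the epenthetic vowel yields /w/ → /wi/, /d/ → /di/, /ʒ/ → /ʒi/, /x/ → /xi/.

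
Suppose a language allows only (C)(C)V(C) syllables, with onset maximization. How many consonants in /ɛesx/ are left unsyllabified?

1

Syllabifying with onset maximization leaves /x/ stranded (at most one coda consonant is licensed; onsets may contain at most 2 consonants).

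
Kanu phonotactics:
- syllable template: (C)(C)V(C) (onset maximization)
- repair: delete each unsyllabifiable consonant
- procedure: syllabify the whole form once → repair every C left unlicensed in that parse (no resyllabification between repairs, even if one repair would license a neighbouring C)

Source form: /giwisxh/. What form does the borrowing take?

giwis

The consonants /x/, /h/ cannot be parsed into a legal (C)(C)V(C) syllable (at most one coda consonant is licensed; onsets may contain at most 2 consonants).
Deleting the stranded consonants removes /x/, /h/.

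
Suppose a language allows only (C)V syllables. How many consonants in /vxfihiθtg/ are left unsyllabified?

Under (C)V, the unsyllabifiable consonants are /v/, /x/, /θ/, /t/, /g/ (no codas are permitted; onsets are limited to one consonant).

5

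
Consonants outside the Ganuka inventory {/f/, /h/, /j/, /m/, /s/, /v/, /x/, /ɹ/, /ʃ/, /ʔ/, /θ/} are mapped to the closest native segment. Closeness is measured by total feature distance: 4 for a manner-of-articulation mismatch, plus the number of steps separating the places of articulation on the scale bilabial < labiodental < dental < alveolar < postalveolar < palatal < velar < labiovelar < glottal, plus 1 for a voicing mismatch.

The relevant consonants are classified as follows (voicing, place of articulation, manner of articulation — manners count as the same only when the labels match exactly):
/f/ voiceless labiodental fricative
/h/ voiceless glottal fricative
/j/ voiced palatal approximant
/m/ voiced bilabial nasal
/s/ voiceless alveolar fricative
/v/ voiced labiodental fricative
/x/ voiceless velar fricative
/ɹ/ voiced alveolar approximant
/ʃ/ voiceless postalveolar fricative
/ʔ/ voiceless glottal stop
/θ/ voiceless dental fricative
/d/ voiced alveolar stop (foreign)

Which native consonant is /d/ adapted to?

ɹ

/ɹ/ is closest: manner differs (stop→approximant, +4), place distance 0 (alveolar→alveolar), same voicing; total 4. Next closest is /s/ at distance 5.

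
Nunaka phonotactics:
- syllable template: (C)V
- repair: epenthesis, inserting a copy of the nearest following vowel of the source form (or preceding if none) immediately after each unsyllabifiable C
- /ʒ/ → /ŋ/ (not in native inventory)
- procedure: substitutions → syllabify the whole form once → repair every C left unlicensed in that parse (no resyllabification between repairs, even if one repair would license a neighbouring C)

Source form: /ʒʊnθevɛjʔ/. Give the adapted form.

Substitution: /ʒ/ → /ŋ/, giving /ŋʊnθevɛjʔ/.
Under (C)V, the unsyllabifiable consonants are /n/, /j/, /ʔ/ (no codas are permitted; onsets are limited to one consonant).
Each unlicensed consonant becomes the onset of a new syllable: /n/ → /ne/, /j/ → /jɛ/, /ʔ/ → /ʔɛ/.

ŋʊneθevɛjɛʔɛ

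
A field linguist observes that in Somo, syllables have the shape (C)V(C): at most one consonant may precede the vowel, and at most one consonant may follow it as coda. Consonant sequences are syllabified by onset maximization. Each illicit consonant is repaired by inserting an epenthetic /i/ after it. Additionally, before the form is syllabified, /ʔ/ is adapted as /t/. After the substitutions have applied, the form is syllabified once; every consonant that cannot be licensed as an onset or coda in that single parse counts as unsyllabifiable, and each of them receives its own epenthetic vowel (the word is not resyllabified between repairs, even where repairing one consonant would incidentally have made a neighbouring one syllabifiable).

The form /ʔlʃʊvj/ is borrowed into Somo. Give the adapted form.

Substitution: /ʔ/ → /t/, giving /tlʃʊvj/.
The consonants /t/, /l/, /j/ cannot be parsed into a legal (C)V(C) syllable (at most one coda consonant is licensed; onsets are limited to one consonant).
Each unlicensed consonant becomes the onset of a new syllable: /t/ → /ti/, /l/ → /li/, /j/ → /ji/.

tiliʃʊvji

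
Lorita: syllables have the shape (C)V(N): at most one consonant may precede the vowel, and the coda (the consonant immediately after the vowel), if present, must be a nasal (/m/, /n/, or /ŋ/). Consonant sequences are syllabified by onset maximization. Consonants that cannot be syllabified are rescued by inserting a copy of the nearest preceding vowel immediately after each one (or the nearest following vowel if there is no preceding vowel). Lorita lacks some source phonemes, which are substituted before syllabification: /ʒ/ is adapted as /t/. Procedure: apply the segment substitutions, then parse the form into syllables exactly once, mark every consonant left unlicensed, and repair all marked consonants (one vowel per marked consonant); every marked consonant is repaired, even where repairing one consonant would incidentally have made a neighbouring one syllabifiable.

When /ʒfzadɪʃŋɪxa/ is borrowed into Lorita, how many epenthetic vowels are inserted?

After substitution the input is /tfzadɪʃŋɪxa/.
The unsyllabifiable consonants are /t/, /f/, /ʃ/; each receives one epenthetic vowel.

3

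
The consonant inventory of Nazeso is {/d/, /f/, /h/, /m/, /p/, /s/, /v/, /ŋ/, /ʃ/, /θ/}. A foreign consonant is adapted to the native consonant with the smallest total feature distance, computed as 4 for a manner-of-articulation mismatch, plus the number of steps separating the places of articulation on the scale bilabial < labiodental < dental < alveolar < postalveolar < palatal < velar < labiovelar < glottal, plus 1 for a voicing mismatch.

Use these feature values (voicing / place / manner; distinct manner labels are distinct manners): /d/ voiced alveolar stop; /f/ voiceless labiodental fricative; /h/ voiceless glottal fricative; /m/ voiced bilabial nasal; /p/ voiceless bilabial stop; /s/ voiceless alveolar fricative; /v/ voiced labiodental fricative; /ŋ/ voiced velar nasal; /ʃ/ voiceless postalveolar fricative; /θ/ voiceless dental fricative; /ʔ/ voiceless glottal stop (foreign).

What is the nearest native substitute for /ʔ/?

/h/ is closest: manner differs (stop→fricative, +4), place distance 0 (glottal→glottal), same voicing; total 4. Next closest is /d/ at distance 6.

h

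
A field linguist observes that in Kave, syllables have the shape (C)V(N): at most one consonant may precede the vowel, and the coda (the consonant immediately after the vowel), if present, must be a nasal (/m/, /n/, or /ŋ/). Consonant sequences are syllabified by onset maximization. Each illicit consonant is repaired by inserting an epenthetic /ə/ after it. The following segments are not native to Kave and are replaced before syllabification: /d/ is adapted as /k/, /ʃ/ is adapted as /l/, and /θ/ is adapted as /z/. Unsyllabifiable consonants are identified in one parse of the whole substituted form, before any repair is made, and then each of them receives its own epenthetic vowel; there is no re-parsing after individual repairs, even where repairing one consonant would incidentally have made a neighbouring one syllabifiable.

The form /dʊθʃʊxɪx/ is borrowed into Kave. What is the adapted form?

Substitution: /d/ → /k/, /θ/ → /z/, /ʃ/ → /l/, giving /kʊzlʊxɪx/.
The consonants /z/, /x/ cannot be parsed into a legal (C)V(N) syllable (only a nasal (/m/, /n/, or /ŋ/) is licensed in coda position; onsets are limited to one consonant).
Epenthesis after each stranded consonant: /z/ → /zə/, /x/ → /xə/.

kʊzəlʊxɪxə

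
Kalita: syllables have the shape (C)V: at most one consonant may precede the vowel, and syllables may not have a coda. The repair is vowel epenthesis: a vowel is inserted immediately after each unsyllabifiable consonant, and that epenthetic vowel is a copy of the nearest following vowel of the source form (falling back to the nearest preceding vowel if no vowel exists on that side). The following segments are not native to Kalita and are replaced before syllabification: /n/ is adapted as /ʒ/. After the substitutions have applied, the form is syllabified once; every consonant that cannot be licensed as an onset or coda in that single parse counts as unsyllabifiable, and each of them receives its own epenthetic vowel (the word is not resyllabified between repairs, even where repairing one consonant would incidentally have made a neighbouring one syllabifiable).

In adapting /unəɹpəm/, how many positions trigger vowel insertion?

2

After substitution the input is /uʒəɹpəm/.
The unsyllabifiable consonants are /ɹ/, /m/; each receives one epenthetic vowel.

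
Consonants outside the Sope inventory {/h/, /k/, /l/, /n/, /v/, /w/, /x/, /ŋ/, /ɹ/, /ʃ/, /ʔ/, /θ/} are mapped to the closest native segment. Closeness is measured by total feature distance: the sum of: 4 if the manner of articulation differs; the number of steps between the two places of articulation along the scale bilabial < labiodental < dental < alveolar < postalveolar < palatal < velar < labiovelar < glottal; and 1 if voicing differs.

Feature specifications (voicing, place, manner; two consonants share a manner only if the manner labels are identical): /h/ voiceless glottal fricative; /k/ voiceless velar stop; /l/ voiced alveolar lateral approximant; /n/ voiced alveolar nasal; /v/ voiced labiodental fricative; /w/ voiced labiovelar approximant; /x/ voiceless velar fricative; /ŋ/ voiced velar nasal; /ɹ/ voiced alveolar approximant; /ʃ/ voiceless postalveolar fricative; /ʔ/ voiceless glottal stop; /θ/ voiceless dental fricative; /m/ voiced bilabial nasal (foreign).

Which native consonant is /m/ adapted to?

/n/ is closest: same manner (nasal), place distance 3 (bilabial→alveolar), same voicing; total 3. Next closest is /v/ at distance 5.

n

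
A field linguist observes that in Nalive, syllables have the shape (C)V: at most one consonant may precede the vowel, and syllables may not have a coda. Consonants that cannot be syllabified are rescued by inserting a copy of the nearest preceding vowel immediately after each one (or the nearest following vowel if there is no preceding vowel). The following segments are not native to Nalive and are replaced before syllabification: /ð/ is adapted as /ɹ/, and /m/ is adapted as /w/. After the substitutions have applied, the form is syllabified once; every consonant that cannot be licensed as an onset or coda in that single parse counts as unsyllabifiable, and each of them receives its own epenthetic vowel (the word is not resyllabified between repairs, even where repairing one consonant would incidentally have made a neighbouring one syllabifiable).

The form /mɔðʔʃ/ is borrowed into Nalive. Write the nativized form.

Substitution: /m/ → /w/, /ð/ → /ɹ/, giving /wɔɹʔʃ/.
Syllabifying with onset maximization leaves /ɹ/, /ʔ/, /ʃ/ stranded (no codas are permitted; onsets are limited to one consonant).
Epenthesis after each stranded consonant: /ɹ/ → /ɹɔ/, /ʔ/ → /ʔɔ/, /ʃ/ → /ʃɔ/.

wɔɹɔʔɔʃɔ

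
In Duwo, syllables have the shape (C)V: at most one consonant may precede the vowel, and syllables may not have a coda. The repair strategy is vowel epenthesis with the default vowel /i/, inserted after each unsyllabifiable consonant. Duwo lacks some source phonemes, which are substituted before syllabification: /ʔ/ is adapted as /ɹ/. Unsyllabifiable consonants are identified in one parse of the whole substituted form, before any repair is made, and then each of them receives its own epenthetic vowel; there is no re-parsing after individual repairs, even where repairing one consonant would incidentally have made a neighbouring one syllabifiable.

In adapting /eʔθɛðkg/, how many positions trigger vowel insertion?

4

After substitution the input is /eɹθɛðkg/.
The unsyllabifiable consonants are /ɹ/, /ð/, /k/, /g/; each receives one epenthetic vowel.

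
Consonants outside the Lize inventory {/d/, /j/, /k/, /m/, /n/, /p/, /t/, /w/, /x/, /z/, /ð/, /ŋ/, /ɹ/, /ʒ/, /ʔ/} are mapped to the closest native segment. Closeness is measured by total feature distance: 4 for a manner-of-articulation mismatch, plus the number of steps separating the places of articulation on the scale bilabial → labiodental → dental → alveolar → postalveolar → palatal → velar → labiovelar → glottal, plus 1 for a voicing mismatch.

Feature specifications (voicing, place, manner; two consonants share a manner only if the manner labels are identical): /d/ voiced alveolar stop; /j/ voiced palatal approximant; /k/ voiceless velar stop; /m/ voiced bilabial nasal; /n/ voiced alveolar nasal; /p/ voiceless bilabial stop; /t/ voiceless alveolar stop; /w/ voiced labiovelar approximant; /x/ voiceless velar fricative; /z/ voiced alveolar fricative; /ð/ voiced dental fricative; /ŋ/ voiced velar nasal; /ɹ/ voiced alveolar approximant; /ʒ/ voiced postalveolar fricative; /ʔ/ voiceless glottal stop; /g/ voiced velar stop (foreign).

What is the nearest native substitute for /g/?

k

/k/ is closest: same manner (stop), place distance 0 (velar→velar), voicing differs (+1); total 1. Next closest is /d/ at distance 3.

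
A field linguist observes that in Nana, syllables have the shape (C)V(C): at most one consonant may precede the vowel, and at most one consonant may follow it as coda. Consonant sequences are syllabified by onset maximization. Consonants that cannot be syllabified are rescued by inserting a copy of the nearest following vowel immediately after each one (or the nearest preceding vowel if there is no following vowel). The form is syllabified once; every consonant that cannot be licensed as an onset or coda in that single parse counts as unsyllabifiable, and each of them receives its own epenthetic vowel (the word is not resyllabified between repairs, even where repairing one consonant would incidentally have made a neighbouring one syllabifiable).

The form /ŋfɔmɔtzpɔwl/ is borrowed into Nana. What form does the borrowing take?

Syllabifying with onset maximization leaves /ŋ/, /z/, /l/ stranded (at most one coda consonant is licensed; onsets are limited to one consonant).
Inserting the epenthetic vowel yields /ŋ/ → /ŋɔ/, /z/ → /zɔ/, /l/ → /lɔ/.

ŋɔfɔmɔtzɔpɔwlɔ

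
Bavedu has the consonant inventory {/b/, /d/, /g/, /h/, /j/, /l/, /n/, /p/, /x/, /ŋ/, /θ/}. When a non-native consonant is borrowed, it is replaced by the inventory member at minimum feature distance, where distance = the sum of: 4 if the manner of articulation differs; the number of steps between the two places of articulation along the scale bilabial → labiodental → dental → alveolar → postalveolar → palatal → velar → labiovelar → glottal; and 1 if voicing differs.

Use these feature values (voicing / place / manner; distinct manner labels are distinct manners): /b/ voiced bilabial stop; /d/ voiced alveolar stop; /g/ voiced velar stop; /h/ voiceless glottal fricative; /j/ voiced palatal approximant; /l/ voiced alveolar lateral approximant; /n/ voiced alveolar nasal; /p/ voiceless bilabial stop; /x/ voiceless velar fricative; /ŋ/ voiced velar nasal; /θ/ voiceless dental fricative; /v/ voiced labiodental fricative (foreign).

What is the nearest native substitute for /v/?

θ

/θ/ is closest: same manner (fricative), place distance 1 (labiodental→dental), voicing differs (+1); total 2. Next closest is /b/ at distance 5.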